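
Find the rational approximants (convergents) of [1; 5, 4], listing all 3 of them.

1/1, 6/5, 25/21

Using the convergent recurrence p_i = a_i*p_{i-1} + p_{i-2}, q_i = a_i*q_{i-1} + q_{i-2} with p_{-2}=0, p_{-1}=1, q_{-2}=1, q_{-1}=0:
  i=0: a_0=1, p_0 = 1*1 + 0 = 1, q_0 = 1*0 + 1 = 1.
  i=1: a_1=5, p_1 = 5*1 + 1 = 6, q_1 = 5*1 + 0 = 5.
  i=2: a_2=4, p_2 = 4*6 + 1 = 25, q_2 = 4*5 + 1 = 21.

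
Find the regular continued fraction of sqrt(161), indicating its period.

[12; (1, 2, 4, 1, 2, 1, 4, 2, 1, 24)]

Write x_i = (sqrt(161) + m_i)/d_i with (m_0, d_0) = (0, 1). a_0 = floor(sqrt(161)) = 12, since 12^2 = 144 <= 161 < 169 = 13^2.
Iterate m_{i+1} = d_i*a_i - m_i, d_{i+1} = (161 - m_{i+1}^2)/d_i, a_{i+1} = floor((a_0 + m_{i+1})/d_{i+1}):
  m_1 = 1*12 - 0 = 12, d_1 = (161 - 12^2)/1 = 17/1 = 17, a_1 = floor((12 + 12)/17) = 1.
  m_2 = 17*1 - 12 = 5, d_2 = (161 - 5^2)/17 = 136/17 = 8, a_2 = floor((12 + 5)/8) = 2.
  m_3 = 8*2 - 5 = 11, d_3 = (161 - 11^2)/8 = 40/8 = 5, a_3 = floor((12 + 11)/5) = 4.
  m_4 = 5*4 - 11 = 9, d_4 = (161 - 9^2)/5 = 80/5 = 16, a_4 = floor((12 + 9)/16) = 1.
  m_5 = 16*1 - 9 = 7, d_5 = (161 - 7^2)/16 = 112/16 = 7, a_5 = floor((12 + 7)/7) = 2.
  m_6 = 7*2 - 7 = 7, d_6 = (161 - 7^2)/7 = 112/7 = 16, a_6 = floor((12 + 7)/16) = 1.
  m_7 = 16*1 - 7 = 9, d_7 = (161 - 9^2)/16 = 80/16 = 5, a_7 = floor((12 + 9)/5) = 4.
  m_8 = 5*4 - 9 = 11, d_8 = (161 - 11^2)/5 = 40/5 = 8, a_8 = floor((12 + 11)/8) = 2.
  m_9 = 8*2 - 11 = 5, d_9 = (161 - 5^2)/8 = 136/8 = 17, a_9 = floor((12 + 5)/17) = 1.
  m_10 = 17*1 - 5 = 12, d_10 = (161 - 12^2)/17 = 17/17 = 1, a_10 = floor((12 + 12)/1) = 24.
  m_11 = 1*24 - 12 = 12, d_11 = (161 - 12^2)/1 = 17/1 = 17: (m_11, d_11) = (m_1, d_1) = (12, 17), so from here the quotients repeat a_1, ..., a_10; the period length is 10.
Hence the expansion of sqrt(161) is a_0 = 12 followed by the repeating block 1, 2, 4, 1, 2, 1, 4, 2, 1, 24 (period 10).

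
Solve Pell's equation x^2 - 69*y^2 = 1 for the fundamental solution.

First expand sqrt(69) as a continued fraction. With x_i = (sqrt(69) + m_i)/d_i and (m_0, d_0) = (0, 1): a_0 = floor(sqrt(69)) = 8, since 8^2 = 64 <= 69 < 81 = 9^2.
Iterate m_{i+1} = d_i*a_i - m_i, d_{i+1} = (69 - m_{i+1}^2)/d_i, a_{i+1} = floor((a_0 + m_{i+1})/d_{i+1}):
  m_1 = 1*8 - 0 = 8, d_1 = (69 - 8^2)/1 = 5/1 = 5, a_1 = floor((8 + 8)/5) = 3.
  m_2 = 5*3 - 8 = 7, d_2 = (69 - 7^2)/5 = 20/5 = 4, a_2 = floor((8 + 7)/4) = 3.
  m_3 = 4*3 - 7 = 5, d_3 = (69 - 5^2)/4 = 44/4 = 11, a_3 = floor((8 + 5)/11) = 1.
  m_4 = 11*1 - 5 = 6, d_4 = (69 - 6^2)/11 = 33/11 = 3, a_4 = floor((8 + 6)/3) = 4.
  m_5 = 3*4 - 6 = 6, d_5 = (69 - 6^2)/3 = 33/3 = 11, a_5 = floor((8 + 6)/11) = 1.
  m_6 = 11*1 - 6 = 5, d_6 = (69 - 5^2)/11 = 44/11 = 4, a_6 = floor((8 + 5)/4) = 3.
  m_7 = 4*3 - 5 = 7, d_7 = (69 - 7^2)/4 = 20/4 = 5, a_7 = floor((8 + 7)/5) = 3.
  m_8 = 5*3 - 7 = 8, d_8 = (69 - 8^2)/5 = 5/5 = 1, a_8 = floor((8 + 8)/1) = 16.
  m_9 = 1*16 - 8 = 8, d_9 = (69 - 8^2)/1 = 5/1 = 5: (m_9, d_9) = (m_1, d_1) = (8, 5), so from here the quotients repeat a_1, ..., a_8; the period length is 8.
So sqrt(69) = [8; (3, 3, 1, 4, 1, 3, 3, 16)] with period length k = 8.
k is even, so the fundamental solution of x^2 - 69y^2 = 1 is (p_{k-1}, q_{k-1}) = (p_7, q_7); compute convergents through index 7.
Convergents (p_i = a_i*p_{i-1} + p_{i-2}, q_i = a_i*q_{i-1} + q_{i-2} with p_{-2}=0, p_{-1}=1, q_{-2}=1, q_{-1}=0):
  i=0: a_0=8, p_0 = 8*1 + 0 = 8, q_0 = 8*0 + 1 = 1.
  i=1: a_1=3, p_1 = 3*8 + 1 = 25, q_1 = 3*1 + 0 = 3.
  i=2: a_2=3, p_2 = 3*25 + 8 = 83, q_2 = 3*3 + 1 = 10.
  i=3: a_3=1, p_3 = 1*83 + 25 = 108, q_3 = 1*10 + 3 = 13.
  i=4: a_4=4, p_4 = 4*108 + 83 = 515, q_4 = 4*13 + 10 = 62.
  i=5: a_5=1, p_5 = 1*515 + 108 = 623, q_5 = 1*62 + 13 = 75.
  i=6: a_6=3, p_6 = 3*623 + 515 = 2384, q_6 = 3*75 + 62 = 287.
  i=7: a_7=3, p_7 = 3*2384 + 623 = 7775, q_7 = 3*287 + 75 = 936.
Check: 7775^2 - 69*936^2 = 60450625 - 60450624 = 1, so (x, y) = (7775, 936) solves the equation, and by the theorem it is the least positive solution.

(x, y) = (7775, 936)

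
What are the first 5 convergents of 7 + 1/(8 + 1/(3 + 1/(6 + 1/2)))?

Using the convergent recurrence p_i = a_i*p_{i-1} + p_{i-2}, q_i = a_i*q_{i-1} + q_{i-2} with p_{-2}=0, p_{-1}=1, q_{-2}=1, q_{-1}=0:
  i=0: a_0=7, p_0 = 7*1 + 0 = 7, q_0 = 7*0 + 1 = 1.
  i=1: a_1=8, p_1 = 8*7 + 1 = 57, q_1 = 8*1 + 0 = 8.
  i=2: a_2=3, p_2 = 3*57 + 7 = 178, q_2 = 3*8 + 1 = 25.
  i=3: a_3=6, p_3 = 6*178 + 57 = 1125, q_3 = 6*25 + 8 = 158.
  i=4: a_4=2, p_4 = 2*1125 + 178 = 2428, q_4 = 2*158 + 25 = 341.

7/1, 57/8, 178/25, 1125/158, 2428/341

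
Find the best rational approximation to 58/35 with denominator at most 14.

Expand x = 58/35 as a continued fraction with the Euclidean algorithm:
  58 = 1*35 + 23, so a_0 = 1.
  35 = 1*23 + 12, so a_1 = 1.
  23 = 1*12 + 11, so a_2 = 1.
  12 = 1*11 + 1, so a_3 = 1.
  11 = 11*1 + 0, so a_4 = 11.
so x = [1; 1, 1, 1, 11].
Convergents (p_i = a_i*p_{i-1} + p_{i-2}, q_i = a_i*q_{i-1} + q_{i-2} with p_{-2}=0, p_{-1}=1, q_{-2}=1, q_{-1}=0), until the denominator exceeds 14:
  i=0: a_0=1, p_0 = 1*1 + 0 = 1, q_0 = 1*0 + 1 = 1.
  i=1: a_1=1, p_1 = 1*1 + 1 = 2, q_1 = 1*1 + 0 = 1.
  i=2: a_2=1, p_2 = 1*2 + 1 = 3, q_2 = 1*1 + 1 = 2.
  i=3: a_3=1, p_3 = 1*3 + 2 = 5, q_3 = 1*2 + 1 = 3.
  i=4: a_4=11, p_4 = 11*5 + 3 = 58, q_4 = 11*3 + 2 = 35.
q_4 = 35 > 14, so the last convergent with denominator <= 14 is p_3/q_3 = 5/3.
The closest fraction with denominator <= 14 is either p_3/q_3 or the intermediate fraction (k*p_3 + p_2)/(k*q_3 + q_2) with the largest k >= 1 whose denominator stays <= 14; these approach x as k grows, and every other convergent or intermediate fraction in range is farther away.
Largest k: floor((14 - q_2)/q_3) = floor((14 - 2)/3) = 4.
That gives (4*5 + 3)/(4*3 + 2) = 23/14.
Compare the errors: |x - 5/3| = |58*3 - 5*35|/(35*3) = 1/105, and |x - 23/14| = |58*14 - 23*35|/(35*14) = 7/490.
Cross-multiplying, 1*490 = 490 < 735 = 7*105, so 1/105 is smaller: the convergent 5/3 is closer to x than 23/14.

5/3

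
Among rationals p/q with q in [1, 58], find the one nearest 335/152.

Expand x = 335/152 as a continued fraction with the Euclidean algorithm:
  335 = 2*152 + 31, so a_0 = 2.
  152 = 4*31 + 28, so a_1 = 4.
  31 = 1*28 + 3, so a_2 = 1.
  28 = 9*3 + 1, so a_3 = 9.
  3 = 3*1 + 0, so a_4 = 3.
so x = [2; 4, 1, 9, 3].
Convergents (p_i = a_i*p_{i-1} + p_{i-2}, q_i = a_i*q_{i-1} + q_{i-2} with p_{-2}=0, p_{-1}=1, q_{-2}=1, q_{-1}=0), until the denominator exceeds 58:
  i=0: a_0=2, p_0 = 2*1 + 0 = 2, q_0 = 2*0 + 1 = 1.
  i=1: a_1=4, p_1 = 4*2 + 1 = 9, q_1 = 4*1 + 0 = 4.
  i=2: a_2=1, p_2 = 1*9 + 2 = 11, q_2 = 1*4 + 1 = 5.
  i=3: a_3=9, p_3 = 9*11 + 9 = 108, q_3 = 9*5 + 4 = 49.
  i=4: a_4=3, p_4 = 3*108 + 11 = 335, q_4 = 3*49 + 5 = 152.
q_4 = 152 > 58, so the last convergent with denominator <= 58 is p_3/q_3 = 108/49.
The closest fraction with denominator <= 58 is either p_3/q_3 or the intermediate fraction (k*p_3 + p_2)/(k*q_3 + q_2) with the largest k >= 1 whose denominator stays <= 58; these approach x as k grows, and every other convergent or intermediate fraction in range is farther away.
Largest k: floor((58 - q_2)/q_3) = floor((58 - 5)/49) = 1.
That gives (1*108 + 11)/(1*49 + 5) = 119/54.
Compare the errors: |x - 108/49| = |335*49 - 108*152|/(152*49) = 1/7448, and |x - 119/54| = |335*54 - 119*152|/(152*54) = 2/8208.
Cross-multiplying, 1*8208 = 8208 < 14896 = 2*7448, so 1/7448 is smaller: the convergent 108/49 is closer to x than 119/54.

108/49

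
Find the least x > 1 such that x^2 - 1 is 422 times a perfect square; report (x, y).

(x, y) = (7022501, 341850)

First expand sqrt(422) as a continued fraction. With x_i = (sqrt(422) + m_i)/d_i and (m_0, d_0) = (0, 1): a_0 = floor(sqrt(422)) = 20, since 20^2 = 400 <= 422 < 441 = 21^2.
Iterate m_{i+1} = d_i*a_i - m_i, d_{i+1} = (422 - m_{i+1}^2)/d_i, a_{i+1} = floor((a_0 + m_{i+1})/d_{i+1}):
  m_1 = 1*20 - 0 = 20, d_1 = (422 - 20^2)/1 = 22/1 = 22, a_1 = floor((20 + 20)/22) = 1.
  m_2 = 22*1 - 20 = 2, d_2 = (422 - 2^2)/22 = 418/22 = 19, a_2 = floor((20 + 2)/19) = 1.
  m_3 = 19*1 - 2 = 17, d_3 = (422 - 17^2)/19 = 133/19 = 7, a_3 = floor((20 + 17)/7) = 5.
  m_4 = 7*5 - 17 = 18, d_4 = (422 - 18^2)/7 = 98/7 = 14, a_4 = floor((20 + 18)/14) = 2.
  m_5 = 14*2 - 18 = 10, d_5 = (422 - 10^2)/14 = 322/14 = 23, a_5 = floor((20 + 10)/23) = 1.
  m_6 = 23*1 - 10 = 13, d_6 = (422 - 13^2)/23 = 253/23 = 11, a_6 = floor((20 + 13)/11) = 3.
  m_7 = 11*3 - 13 = 20, d_7 = (422 - 20^2)/11 = 22/11 = 2, a_7 = floor((20 + 20)/2) = 20.
  m_8 = 2*20 - 20 = 20, d_8 = (422 - 20^2)/2 = 22/2 = 11, a_8 = floor((20 + 20)/11) = 3.
  m_9 = 11*3 - 20 = 13, d_9 = (422 - 13^2)/11 = 253/11 = 23, a_9 = floor((20 + 13)/23) = 1.
  m_10 = 23*1 - 13 = 10, d_10 = (422 - 10^2)/23 = 322/23 = 14, a_10 = floor((20 + 10)/14) = 2.
  m_11 = 14*2 - 10 = 18, d_11 = (422 - 18^2)/14 = 98/14 = 7, a_11 = floor((20 + 18)/7) = 5.
  m_12 = 7*5 - 18 = 17, d_12 = (422 - 17^2)/7 = 133/7 = 19, a_12 = floor((20 + 17)/19) = 1.
  m_13 = 19*1 - 17 = 2, d_13 = (422 - 2^2)/19 = 418/19 = 22, a_13 = floor((20 + 2)/22) = 1.
  m_14 = 22*1 - 2 = 20, d_14 = (422 - 20^2)/22 = 22/22 = 1, a_14 = floor((20 + 20)/1) = 40.
  m_15 = 1*40 - 20 = 20, d_15 = (422 - 20^2)/1 = 22/1 = 22: (m_15, d_15) = (m_1, d_1) = (20, 22), so from here the quotients repeat a_1, ..., a_14; the period length is 14.
So sqrt(422) = [20; (1, 1, 5, 2, 1, 3, 20, 3, 1, 2, 5, 1, 1, 40)] with period length k = 14.
k is even, so the fundamental solution of x^2 - 422y^2 = 1 is (p_{k-1}, q_{k-1}) = (p_13, q_13); compute convergents through index 13.
Convergents (p_i = a_i*p_{i-1} + p_{i-2}, q_i = a_i*q_{i-1} + q_{i-2} with p_{-2}=0, p_{-1}=1, q_{-2}=1, q_{-1}=0):
  i=0: a_0=20, p_0 = 20*1 + 0 = 20, q_0 = 20*0 + 1 = 1.
  i=1: a_1=1, p_1 = 1*20 + 1 = 21, q_1 = 1*1 + 0 = 1.
  i=2: a_2=1, p_2 = 1*21 + 20 = 41, q_2 = 1*1 + 1 = 2.
  i=3: a_3=5, p_3 = 5*41 + 21 = 226, q_3 = 5*2 + 1 = 11.
  i=4: a_4=2, p_4 = 2*226 + 41 = 493, q_4 = 2*11 + 2 = 24.
  i=5: a_5=1, p_5 = 1*493 + 226 = 719, q_5 = 1*24 + 11 = 35.
  i=6: a_6=3, p_6 = 3*719 + 493 = 2650, q_6 = 3*35 + 24 = 129.
  i=7: a_7=20, p_7 = 20*2650 + 719 = 53719, q_7 = 20*129 + 35 = 2615.
  i=8: a_8=3, p_8 = 3*53719 + 2650 = 163807, q_8 = 3*2615 + 129 = 7974.
  i=9: a_9=1, p_9 = 1*163807 + 53719 = 217526, q_9 = 1*7974 + 2615 = 10589.
  i=10: a_10=2, p_10 = 2*217526 + 163807 = 598859, q_10 = 2*10589 + 7974 = 29152.
  i=11: a_11=5, p_11 = 5*598859 + 217526 = 3211821, q_11 = 5*29152 + 10589 = 156349.
  i=12: a_12=1, p_12 = 1*3211821 + 598859 = 3810680, q_12 = 1*156349 + 29152 = 185501.
  i=13: a_13=1, p_13 = 1*3810680 + 3211821 = 7022501, q_13 = 1*185501 + 156349 = 341850.
Check: 7022501^2 - 422*341850^2 = 49315520295001 - 49315520295000 = 1, so (x, y) = (7022501, 341850) solves the equation, and by the theorem it is the least positive solution.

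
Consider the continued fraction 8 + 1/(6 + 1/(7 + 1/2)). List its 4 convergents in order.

Using the convergent recurrence p_i = a_i*p_{i-1} + p_{i-2}, q_i = a_i*q_{i-1} + q_{i-2} with p_{-2}=0, p_{-1}=1, q_{-2}=1, q_{-1}=0:
  i=0: a_0=8, p_0 = 8*1 + 0 = 8, q_0 = 8*0 + 1 = 1.
  i=1: a_1=6, p_1 = 6*8 + 1 = 49, q_1 = 6*1 + 0 = 6.
  i=2: a_2=7, p_2 = 7*49 + 8 = 351, q_2 = 7*6 + 1 = 43.
  i=3: a_3=2, p_3 = 2*351 + 49 = 751, q_3 = 2*43 + 6 = 92.

8/1, 49/6, 351/43, 751/92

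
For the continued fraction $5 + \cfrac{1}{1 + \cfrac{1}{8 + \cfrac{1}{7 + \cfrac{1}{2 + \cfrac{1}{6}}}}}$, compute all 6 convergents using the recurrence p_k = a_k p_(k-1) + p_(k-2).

5/1, 6/1, 53/9, 377/64, 807/137, 5219/886

Using the convergent recurrence p_i = a_i*p_{i-1} + p_{i-2}, q_i = a_i*q_{i-1} + q_{i-2} with p_{-2}=0, p_{-1}=1, q_{-2}=1, q_{-1}=0:
  i=0: a_0=5, p_0 = 5*1 + 0 = 5, q_0 = 5*0 + 1 = 1.
  i=1: a_1=1, p_1 = 1*5 + 1 = 6, q_1 = 1*1 + 0 = 1.
  i=2: a_2=8, p_2 = 8*6 + 5 = 53, q_2 = 8*1 + 1 = 9.
  i=3: a_3=7, p_3 = 7*53 + 6 = 377, q_3 = 7*9 + 1 = 64.
  i=4: a_4=2, p_4 = 2*377 + 53 = 807, q_4 = 2*64 + 9 = 137.
  i=5: a_5=6, p_5 = 6*807 + 377 = 5219, q_5 = 6*137 + 64 = 886.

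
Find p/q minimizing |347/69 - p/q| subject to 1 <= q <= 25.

Expand x = 347/69 as a continued fraction with the Euclidean algorithm:
  347 = 5*69 + 2, so a_0 = 5.
  69 = 34*2 + 1, so a_1 = 34.
  2 = 2*1 + 0, so a_2 = 2.
so x = [5; 34, 2].
Convergents (p_i = a_i*p_{i-1} + p_{i-2}, q_i = a_i*q_{i-1} + q_{i-2} with p_{-2}=0, p_{-1}=1, q_{-2}=1, q_{-1}=0), until the denominator exceeds 25:
  i=0: a_0=5, p_0 = 5*1 + 0 = 5, q_0 = 5*0 + 1 = 1.
  i=1: a_1=34, p_1 = 34*5 + 1 = 171, q_1 = 34*1 + 0 = 34.
q_1 = 34 > 25, so the last convergent with denominator <= 25 is p_0/q_0 = 5/1.
The closest fraction with denominator <= 25 is either p_0/q_0 or the intermediate fraction (k*p_0 + p_{-1})/(k*q_0 + q_{-1}) with the largest k >= 1 whose denominator stays <= 25; these approach x as k grows, and every other convergent or intermediate fraction in range is farther away.
Largest k: floor((25 - q_{-1})/q_0) = floor((25 - 0)/1) = 25 (using the seeds p_{-1} = 1, q_{-1} = 0).
That gives (25*5 + 1)/(25*1 + 0) = 126/25.
Compare the errors: |x - 5/1| = |347*1 - 5*69|/(69*1) = 2/69, and |x - 126/25| = |347*25 - 126*69|/(69*25) = 19/1725.
Cross-multiplying, 19*69 = 1311 < 3450 = 2*1725, so 19/1725 is smaller: the intermediate fraction 126/25 is closer to x than 5/1.

126/25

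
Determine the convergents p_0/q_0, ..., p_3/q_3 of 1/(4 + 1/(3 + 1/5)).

Using the convergent recurrence p_i = a_i*p_{i-1} + p_{i-2}, q_i = a_i*q_{i-1} + q_{i-2} with p_{-2}=0, p_{-1}=1, q_{-2}=1, q_{-1}=0:
  i=0: a_0=0, p_0 = 0*1 + 0 = 0, q_0 = 0*0 + 1 = 1.
  i=1: a_1=4, p_1 = 4*0 + 1 = 1, q_1 = 4*1 + 0 = 4.
  i=2: a_2=3, p_2 = 3*1 + 0 = 3, q_2 = 3*4 + 1 = 13.
  i=3: a_3=5, p_3 = 5*3 + 1 = 16, q_3 = 5*13 + 4 = 69.

0/1, 1/4, 3/13, 16/69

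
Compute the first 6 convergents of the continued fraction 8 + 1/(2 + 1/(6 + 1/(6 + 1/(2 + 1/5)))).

Using the convergent recurrence p_i = a_i*p_{i-1} + p_{i-2}, q_i = a_i*q_{i-1} + q_{i-2} with p_{-2}=0, p_{-1}=1, q_{-2}=1, q_{-1}=0:
  i=0: a_0=8, p_0 = 8*1 + 0 = 8, q_0 = 8*0 + 1 = 1.
  i=1: a_1=2, p_1 = 2*8 + 1 = 17, q_1 = 2*1 + 0 = 2.
  i=2: a_2=6, p_2 = 6*17 + 8 = 110, q_2 = 6*2 + 1 = 13.
  i=3: a_3=6, p_3 = 6*110 + 17 = 677, q_3 = 6*13 + 2 = 80.
  i=4: a_4=2, p_4 = 2*677 + 110 = 1464, q_4 = 2*80 + 13 = 173.
  i=5: a_5=5, p_5 = 5*1464 + 677 = 7997, q_5 = 5*173 + 80 = 945.

8/1, 17/2, 110/13, 677/80, 1464/173, 7997/945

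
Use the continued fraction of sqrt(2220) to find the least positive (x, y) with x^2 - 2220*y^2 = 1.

(x, y) = (6581191, 139678)

First expand sqrt(2220) as a continued fraction. With x_i = (sqrt(2220) + m_i)/d_i and (m_0, d_0) = (0, 1): a_0 = floor(sqrt(2220)) = 47, since 47^2 = 2209 <= 2220 < 2304 = 48^2.
Iterate m_{i+1} = d_i*a_i - m_i, d_{i+1} = (2220 - m_{i+1}^2)/d_i, a_{i+1} = floor((a_0 + m_{i+1})/d_{i+1}):
  m_1 = 1*47 - 0 = 47, d_1 = (2220 - 47^2)/1 = 11/1 = 11, a_1 = floor((47 + 47)/11) = 8.
  m_2 = 11*8 - 47 = 41, d_2 = (2220 - 41^2)/11 = 539/11 = 49, a_2 = floor((47 + 41)/49) = 1.
  m_3 = 49*1 - 41 = 8, d_3 = (2220 - 8^2)/49 = 2156/49 = 44, a_3 = floor((47 + 8)/44) = 1.
  m_4 = 44*1 - 8 = 36, d_4 = (2220 - 36^2)/44 = 924/44 = 21, a_4 = floor((47 + 36)/21) = 3.
  m_5 = 21*3 - 36 = 27, d_5 = (2220 - 27^2)/21 = 1491/21 = 71, a_5 = floor((47 + 27)/71) = 1.
  m_6 = 71*1 - 27 = 44, d_6 = (2220 - 44^2)/71 = 284/71 = 4, a_6 = floor((47 + 44)/4) = 22.
  m_7 = 4*22 - 44 = 44, d_7 = (2220 - 44^2)/4 = 284/4 = 71, a_7 = floor((47 + 44)/71) = 1.
  m_8 = 71*1 - 44 = 27, d_8 = (2220 - 27^2)/71 = 1491/71 = 21, a_8 = floor((47 + 27)/21) = 3.
  m_9 = 21*3 - 27 = 36, d_9 = (2220 - 36^2)/21 = 924/21 = 44, a_9 = floor((47 + 36)/44) = 1.
  m_10 = 44*1 - 36 = 8, d_10 = (2220 - 8^2)/44 = 2156/44 = 49, a_10 = floor((47 + 8)/49) = 1.
  m_11 = 49*1 - 8 = 41, d_11 = (2220 - 41^2)/49 = 539/49 = 11, a_11 = floor((47 + 41)/11) = 8.
  m_12 = 11*8 - 41 = 47, d_12 = (2220 - 47^2)/11 = 11/11 = 1, a_12 = floor((47 + 47)/1) = 94.
  m_13 = 1*94 - 47 = 47, d_13 = (2220 - 47^2)/1 = 11/1 = 11: (m_13, d_13) = (m_1, d_1) = (47, 11), so from here the quotients repeat a_1, ..., a_12; the period length is 12.
So sqrt(2220) = [47; (8, 1, 1, 3, 1, 22, 1, 3, 1, 1, 8, 94)] with period length k = 12.
k is even, so the fundamental solution of x^2 - 2220y^2 = 1 is (p_{k-1}, q_{k-1}) = (p_11, q_11); compute convergents through index 11.
Convergents (p_i = a_i*p_{i-1} + p_{i-2}, q_i = a_i*q_{i-1} + q_{i-2} with p_{-2}=0, p_{-1}=1, q_{-2}=1, q_{-1}=0):
  i=0: a_0=47, p_0 = 47*1 + 0 = 47, q_0 = 47*0 + 1 = 1.
  i=1: a_1=8, p_1 = 8*47 + 1 = 377, q_1 = 8*1 + 0 = 8.
  i=2: a_2=1, p_2 = 1*377 + 47 = 424, q_2 = 1*8 + 1 = 9.
  i=3: a_3=1, p_3 = 1*424 + 377 = 801, q_3 = 1*9 + 8 = 17.
  i=4: a_4=3, p_4 = 3*801 + 424 = 2827, q_4 = 3*17 + 9 = 60.
  i=5: a_5=1, p_5 = 1*2827 + 801 = 3628, q_5 = 1*60 + 17 = 77.
  i=6: a_6=22, p_6 = 22*3628 + 2827 = 82643, q_6 = 22*77 + 60 = 1754.
  i=7: a_7=1, p_7 = 1*82643 + 3628 = 86271, q_7 = 1*1754 + 77 = 1831.
  i=8: a_8=3, p_8 = 3*86271 + 82643 = 341456, q_8 = 3*1831 + 1754 = 7247.
  i=9: a_9=1, p_9 = 1*341456 + 86271 = 427727, q_9 = 1*7247 + 1831 = 9078.
  i=10: a_10=1, p_10 = 1*427727 + 341456 = 769183, q_10 = 1*9078 + 7247 = 16325.
  i=11: a_11=8, p_11 = 8*769183 + 427727 = 6581191, q_11 = 8*16325 + 9078 = 139678.
Check: 6581191^2 - 2220*139678^2 = 43312074978481 - 43312074978480 = 1, so (x, y) = (6581191, 139678) solves the equation, and by the theorem it is the least positive solution.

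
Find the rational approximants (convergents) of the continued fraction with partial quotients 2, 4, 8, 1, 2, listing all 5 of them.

Using the convergent recurrence p_i = a_i*p_{i-1} + p_{i-2}, q_i = a_i*q_{i-1} + q_{i-2} with p_{-2}=0, p_{-1}=1, q_{-2}=1, q_{-1}=0:
  i=0: a_0=2, p_0 = 2*1 + 0 = 2, q_0 = 2*0 + 1 = 1.
  i=1: a_1=4, p_1 = 4*2 + 1 = 9, q_1 = 4*1 + 0 = 4.
  i=2: a_2=8, p_2 = 8*9 + 2 = 74, q_2 = 8*4 + 1 = 33.
  i=3: a_3=1, p_3 = 1*74 + 9 = 83, q_3 = 1*33 + 4 = 37.
  i=4: a_4=2, p_4 = 2*83 + 74 = 240, q_4 = 2*37 + 33 = 107.

2/1, 9/4, 74/33, 83/37, 240/107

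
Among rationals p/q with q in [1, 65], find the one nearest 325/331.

Expand x = 325/331 as a continued fraction with the Euclidean algorithm:
  325 = 0*331 + 325, so a_0 = 0.
  331 = 1*325 + 6, so a_1 = 1.
  325 = 54*6 + 1, so a_2 = 54.
  6 = 6*1 + 0, so a_3 = 6.
so x = [0; 1, 54, 6].
Convergents (p_i = a_i*p_{i-1} + p_{i-2}, q_i = a_i*q_{i-1} + q_{i-2} with p_{-2}=0, p_{-1}=1, q_{-2}=1, q_{-1}=0), until the denominator exceeds 65:
  i=0: a_0=0, p_0 = 0*1 + 0 = 0, q_0 = 0*0 + 1 = 1.
  i=1: a_1=1, p_1 = 1*0 + 1 = 1, q_1 = 1*1 + 0 = 1.
  i=2: a_2=54, p_2 = 54*1 + 0 = 54, q_2 = 54*1 + 1 = 55.
  i=3: a_3=6, p_3 = 6*54 + 1 = 325, q_3 = 6*55 + 1 = 331.
q_3 = 331 > 65, so the last convergent with denominator <= 65 is p_2/q_2 = 54/55.
The closest fraction with denominator <= 65 is either p_2/q_2 or the intermediate fraction (k*p_2 + p_1)/(k*q_2 + q_1) with the largest k >= 1 whose denominator stays <= 65; these approach x as k grows, and every other convergent or intermediate fraction in range is farther away.
Largest k: floor((65 - q_1)/q_2) = floor((65 - 1)/55) = 1.
That gives (1*54 + 1)/(1*55 + 1) = 55/56.
Compare the errors: |x - 54/55| = |325*55 - 54*331|/(331*55) = 1/18205, and |x - 55/56| = |325*56 - 55*331|/(331*56) = 5/18536.
Cross-multiplying, 1*18536 = 18536 < 91025 = 5*18205, so 1/18205 is smaller: the convergent 54/55 is closer to x than 55/56.

54/55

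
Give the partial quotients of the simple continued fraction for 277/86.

[3; 4, 1, 1, 9]

Run the Euclidean algorithm on 277 and 86; the successive quotients are the partial quotients a_0, a_1, ... (each step inverts the fractional part left over by the previous one):
  277 = 3*86 + 19, so a_0 = 3.
  86 = 4*19 + 10, so a_1 = 4.
  19 = 1*10 + 9, so a_2 = 1.
  10 = 1*9 + 1, so a_3 = 1.
  9 = 9*1 + 0, so a_4 = 9.
The remainder reaches 0 after 5 divisions, so the expansion has 5 partial quotients, read off in order.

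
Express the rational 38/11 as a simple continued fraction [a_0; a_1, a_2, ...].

Run the Euclidean algorithm on 38 and 11; the successive quotients are the partial quotients a_0, a_1, ... (each step inverts the fractional part left over by the previous one):
  38 = 3*11 + 5, so a_0 = 3.
  11 = 2*5 + 1, so a_1 = 2.
  5 = 5*1 + 0, so a_2 = 5.
The remainder reaches 0 after 3 divisions, so the expansion has 3 partial quotients, read off in order.

[3; 2, 5]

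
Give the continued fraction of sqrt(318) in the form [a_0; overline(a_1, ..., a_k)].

[17; overline(1, 4, 1, 34)]

Write x_i = (sqrt(318) + m_i)/d_i with (m_0, d_0) = (0, 1). a_0 = floor(sqrt(318)) = 17, since 17^2 = 289 <= 318 < 324 = 18^2.
Iterate m_{i+1} = d_i*a_i - m_i, d_{i+1} = (318 - m_{i+1}^2)/d_i, a_{i+1} = floor((a_0 + m_{i+1})/d_{i+1}):
  m_1 = 1*17 - 0 = 17, d_1 = (318 - 17^2)/1 = 29/1 = 29, a_1 = floor((17 + 17)/29) = 1.
  m_2 = 29*1 - 17 = 12, d_2 = (318 - 12^2)/29 = 174/29 = 6, a_2 = floor((17 + 12)/6) = 4.
  m_3 = 6*4 - 12 = 12, d_3 = (318 - 12^2)/6 = 174/6 = 29, a_3 = floor((17 + 12)/29) = 1.
  m_4 = 29*1 - 12 = 17, d_4 = (318 - 17^2)/29 = 29/29 = 1, a_4 = floor((17 + 17)/1) = 34.
  m_5 = 1*34 - 17 = 17, d_5 = (318 - 17^2)/1 = 29/1 = 29: (m_5, d_5) = (m_1, d_1) = (17, 29), so from here the quotients repeat a_1, ..., a_4; the period length is 4.
Hence the expansion of sqrt(318) is a_0 = 17 followed by the repeating block 1, 4, 1, 34 (period 4).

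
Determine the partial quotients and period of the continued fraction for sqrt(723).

Write x_i = (sqrt(723) + m_i)/d_i with (m_0, d_0) = (0, 1). a_0 = floor(sqrt(723)) = 26, since 26^2 = 676 <= 723 < 729 = 27^2.
Iterate m_{i+1} = d_i*a_i - m_i, d_{i+1} = (723 - m_{i+1}^2)/d_i, a_{i+1} = floor((a_0 + m_{i+1})/d_{i+1}):
  m_1 = 1*26 - 0 = 26, d_1 = (723 - 26^2)/1 = 47/1 = 47, a_1 = floor((26 + 26)/47) = 1.
  m_2 = 47*1 - 26 = 21, d_2 = (723 - 21^2)/47 = 282/47 = 6, a_2 = floor((26 + 21)/6) = 7.
  m_3 = 6*7 - 21 = 21, d_3 = (723 - 21^2)/6 = 282/6 = 47, a_3 = floor((26 + 21)/47) = 1.
  m_4 = 47*1 - 21 = 26, d_4 = (723 - 26^2)/47 = 47/47 = 1, a_4 = floor((26 + 26)/1) = 52.
  m_5 = 1*52 - 26 = 26, d_5 = (723 - 26^2)/1 = 47/1 = 47: (m_5, d_5) = (m_1, d_1) = (26, 47), so from here the quotients repeat a_1, ..., a_4; the period length is 4.
Hence the expansion of sqrt(723) is a_0 = 26 followed by the repeating block 1, 7, 1, 52 (period 4).

[26; (1, 7, 1, 52)]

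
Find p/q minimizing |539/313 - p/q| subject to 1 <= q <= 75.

Expand x = 539/313 as a continued fraction with the Euclidean algorithm:
  539 = 1*313 + 226, so a_0 = 1.
  313 = 1*226 + 87, so a_1 = 1.
  226 = 2*87 + 52, so a_2 = 2.
  87 = 1*52 + 35, so a_3 = 1.
  52 = 1*35 + 17, so a_4 = 1.
  35 = 2*17 + 1, so a_5 = 2.
  17 = 17*1 + 0, so a_6 = 17.
so x = [1; 1, 2, 1, 1, 2, 17].
Convergents (p_i = a_i*p_{i-1} + p_{i-2}, q_i = a_i*q_{i-1} + q_{i-2} with p_{-2}=0, p_{-1}=1, q_{-2}=1, q_{-1}=0), until the denominator exceeds 75:
  i=0: a_0=1, p_0 = 1*1 + 0 = 1, q_0 = 1*0 + 1 = 1.
  i=1: a_1=1, p_1 = 1*1 + 1 = 2, q_1 = 1*1 + 0 = 1.
  i=2: a_2=2, p_2 = 2*2 + 1 = 5, q_2 = 2*1 + 1 = 3.
  i=3: a_3=1, p_3 = 1*5 + 2 = 7, q_3 = 1*3 + 1 = 4.
  i=4: a_4=1, p_4 = 1*7 + 5 = 12, q_4 = 1*4 + 3 = 7.
  i=5: a_5=2, p_5 = 2*12 + 7 = 31, q_5 = 2*7 + 4 = 18.
  i=6: a_6=17, p_6 = 17*31 + 12 = 539, q_6 = 17*18 + 7 = 313.
q_6 = 313 > 75, so the last convergent with denominator <= 75 is p_5/q_5 = 31/18.
The closest fraction with denominator <= 75 is either p_5/q_5 or the intermediate fraction (k*p_5 + p_4)/(k*q_5 + q_4) with the largest k >= 1 whose denominator stays <= 75; these approach x as k grows, and every other convergent or intermediate fraction in range is farther away.
Largest k: floor((75 - q_4)/q_5) = floor((75 - 7)/18) = 3.
That gives (3*31 + 12)/(3*18 + 7) = 105/61.
Compare the errors: |x - 31/18| = |539*18 - 31*313|/(313*18) = 1/5634, and |x - 105/61| = |539*61 - 105*313|/(313*61) = 14/19093.
Cross-multiplying, 1*19093 = 19093 < 78876 = 14*5634, so 1/5634 is smaller: the convergent 31/18 is closer to x than 105/61.

31/18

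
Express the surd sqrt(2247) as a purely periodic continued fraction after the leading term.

[47; (2, 2, 15, 2, 2, 94)]

Write x_i = (sqrt(2247) + m_i)/d_i with (m_0, d_0) = (0, 1). a_0 = floor(sqrt(2247)) = 47, since 47^2 = 2209 <= 2247 < 2304 = 48^2.
Iterate m_{i+1} = d_i*a_i - m_i, d_{i+1} = (2247 - m_{i+1}^2)/d_i, a_{i+1} = floor((a_0 + m_{i+1})/d_{i+1}):
  m_1 = 1*47 - 0 = 47, d_1 = (2247 - 47^2)/1 = 38/1 = 38, a_1 = floor((47 + 47)/38) = 2.
  m_2 = 38*2 - 47 = 29, d_2 = (2247 - 29^2)/38 = 1406/38 = 37, a_2 = floor((47 + 29)/37) = 2.
  m_3 = 37*2 - 29 = 45, d_3 = (2247 - 45^2)/37 = 222/37 = 6, a_3 = floor((47 + 45)/6) = 15.
  m_4 = 6*15 - 45 = 45, d_4 = (2247 - 45^2)/6 = 222/6 = 37, a_4 = floor((47 + 45)/37) = 2.
  m_5 = 37*2 - 45 = 29, d_5 = (2247 - 29^2)/37 = 1406/37 = 38, a_5 = floor((47 + 29)/38) = 2.
  m_6 = 38*2 - 29 = 47, d_6 = (2247 - 47^2)/38 = 38/38 = 1, a_6 = floor((47 + 47)/1) = 94.
  m_7 = 1*94 - 47 = 47, d_7 = (2247 - 47^2)/1 = 38/1 = 38: (m_7, d_7) = (m_1, d_1) = (47, 38), so from here the quotients repeat a_1, ..., a_6; the period length is 6.
Hence the expansion of sqrt(2247) is a_0 = 47 followed by the repeating block 2, 2, 15, 2, 2, 94 (period 6).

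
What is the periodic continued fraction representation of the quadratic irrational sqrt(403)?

Write x_i = (sqrt(403) + m_i)/d_i with (m_0, d_0) = (0, 1). a_0 = floor(sqrt(403)) = 20, since 20^2 = 400 <= 403 < 441 = 21^2.
Iterate m_{i+1} = d_i*a_i - m_i, d_{i+1} = (403 - m_{i+1}^2)/d_i, a_{i+1} = floor((a_0 + m_{i+1})/d_{i+1}):
  m_1 = 1*20 - 0 = 20, d_1 = (403 - 20^2)/1 = 3/1 = 3, a_1 = floor((20 + 20)/3) = 13.
  m_2 = 3*13 - 20 = 19, d_2 = (403 - 19^2)/3 = 42/3 = 14, a_2 = floor((20 + 19)/14) = 2.
  m_3 = 14*2 - 19 = 9, d_3 = (403 - 9^2)/14 = 322/14 = 23, a_3 = floor((20 + 9)/23) = 1.
  m_4 = 23*1 - 9 = 14, d_4 = (403 - 14^2)/23 = 207/23 = 9, a_4 = floor((20 + 14)/9) = 3.
  m_5 = 9*3 - 14 = 13, d_5 = (403 - 13^2)/9 = 234/9 = 26, a_5 = floor((20 + 13)/26) = 1.
  m_6 = 26*1 - 13 = 13, d_6 = (403 - 13^2)/26 = 234/26 = 9, a_6 = floor((20 + 13)/9) = 3.
  m_7 = 9*3 - 13 = 14, d_7 = (403 - 14^2)/9 = 207/9 = 23, a_7 = floor((20 + 14)/23) = 1.
  m_8 = 23*1 - 14 = 9, d_8 = (403 - 9^2)/23 = 322/23 = 14, a_8 = floor((20 + 9)/14) = 2.
  m_9 = 14*2 - 9 = 19, d_9 = (403 - 19^2)/14 = 42/14 = 3, a_9 = floor((20 + 19)/3) = 13.
  m_10 = 3*13 - 19 = 20, d_10 = (403 - 20^2)/3 = 3/3 = 1, a_10 = floor((20 + 20)/1) = 40.
  m_11 = 1*40 - 20 = 20, d_11 = (403 - 20^2)/1 = 3/1 = 3: (m_11, d_11) = (m_1, d_1) = (20, 3), so from here the quotients repeat a_1, ..., a_10; the period length is 10.
Hence the expansion of sqrt(403) is a_0 = 20 followed by the repeating block 13, 2, 1, 3, 1, 3, 1, 2, 13, 40 (period 10).

[20; (13, 2, 1, 3, 1, 3, 1, 2, 13, 40)]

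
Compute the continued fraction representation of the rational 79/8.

[9; 1, 7]

Run the Euclidean algorithm on 79 and 8; the successive quotients are the partial quotients a_0, a_1, ... (each step inverts the fractional part left over by the previous one):
  79 = 9*8 + 7, so a_0 = 9.
  8 = 1*7 + 1, so a_1 = 1.
  7 = 7*1 + 0, so a_2 = 7.
The remainder reaches 0 after 3 divisions, so the expansion has 3 partial quotients, read off in order.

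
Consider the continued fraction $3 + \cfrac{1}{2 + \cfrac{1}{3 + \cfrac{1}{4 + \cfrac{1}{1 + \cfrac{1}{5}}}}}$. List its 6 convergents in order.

3/1, 7/2, 24/7, 103/30, 127/37, 738/215

Using the convergent recurrence p_i = a_i*p_{i-1} + p_{i-2}, q_i = a_i*q_{i-1} + q_{i-2} with p_{-2}=0, p_{-1}=1, q_{-2}=1, q_{-1}=0:
  i=0: a_0=3, p_0 = 3*1 + 0 = 3, q_0 = 3*0 + 1 = 1.
  i=1: a_1=2, p_1 = 2*3 + 1 = 7, q_1 = 2*1 + 0 = 2.
  i=2: a_2=3, p_2 = 3*7 + 3 = 24, q_2 = 3*2 + 1 = 7.
  i=3: a_3=4, p_3 = 4*24 + 7 = 103, q_3 = 4*7 + 2 = 30.
  i=4: a_4=1, p_4 = 1*103 + 24 = 127, q_4 = 1*30 + 7 = 37.
  i=5: a_5=5, p_5 = 5*127 + 103 = 738, q_5 = 5*37 + 30 = 215.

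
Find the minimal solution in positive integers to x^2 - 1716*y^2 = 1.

(x, y) = (1524095, 36792)

First expand sqrt(1716) as a continued fraction. With x_i = (sqrt(1716) + m_i)/d_i and (m_0, d_0) = (0, 1): a_0 = floor(sqrt(1716)) = 41, since 41^2 = 1681 <= 1716 < 1764 = 42^2.
Iterate m_{i+1} = d_i*a_i - m_i, d_{i+1} = (1716 - m_{i+1}^2)/d_i, a_{i+1} = floor((a_0 + m_{i+1})/d_{i+1}):
  m_1 = 1*41 - 0 = 41, d_1 = (1716 - 41^2)/1 = 35/1 = 35, a_1 = floor((41 + 41)/35) = 2.
  m_2 = 35*2 - 41 = 29, d_2 = (1716 - 29^2)/35 = 875/35 = 25, a_2 = floor((41 + 29)/25) = 2.
  m_3 = 25*2 - 29 = 21, d_3 = (1716 - 21^2)/25 = 1275/25 = 51, a_3 = floor((41 + 21)/51) = 1.
  m_4 = 51*1 - 21 = 30, d_4 = (1716 - 30^2)/51 = 816/51 = 16, a_4 = floor((41 + 30)/16) = 4.
  m_5 = 16*4 - 30 = 34, d_5 = (1716 - 34^2)/16 = 560/16 = 35, a_5 = floor((41 + 34)/35) = 2.
  m_6 = 35*2 - 34 = 36, d_6 = (1716 - 36^2)/35 = 420/35 = 12, a_6 = floor((41 + 36)/12) = 6.
  m_7 = 12*6 - 36 = 36, d_7 = (1716 - 36^2)/12 = 420/12 = 35, a_7 = floor((41 + 36)/35) = 2.
  m_8 = 35*2 - 36 = 34, d_8 = (1716 - 34^2)/35 = 560/35 = 16, a_8 = floor((41 + 34)/16) = 4.
  m_9 = 16*4 - 34 = 30, d_9 = (1716 - 30^2)/16 = 816/16 = 51, a_9 = floor((41 + 30)/51) = 1.
  m_10 = 51*1 - 30 = 21, d_10 = (1716 - 21^2)/51 = 1275/51 = 25, a_10 = floor((41 + 21)/25) = 2.
  m_11 = 25*2 - 21 = 29, d_11 = (1716 - 29^2)/25 = 875/25 = 35, a_11 = floor((41 + 29)/35) = 2.
  m_12 = 35*2 - 29 = 41, d_12 = (1716 - 41^2)/35 = 35/35 = 1, a_12 = floor((41 + 41)/1) = 82.
  m_13 = 1*82 - 41 = 41, d_13 = (1716 - 41^2)/1 = 35/1 = 35: (m_13, d_13) = (m_1, d_1) = (41, 35), so from here the quotients repeat a_1, ..., a_12; the period length is 12.
So sqrt(1716) = [41; (2, 2, 1, 4, 2, 6, 2, 4, 1, 2, 2, 82)] with period length k = 12.
k is even, so the fundamental solution of x^2 - 1716y^2 = 1 is (p_{k-1}, q_{k-1}) = (p_11, q_11); compute convergents through index 11.
Convergents (p_i = a_i*p_{i-1} + p_{i-2}, q_i = a_i*q_{i-1} + q_{i-2} with p_{-2}=0, p_{-1}=1, q_{-2}=1, q_{-1}=0):
  i=0: a_0=41, p_0 = 41*1 + 0 = 41, q_0 = 41*0 + 1 = 1.
  i=1: a_1=2, p_1 = 2*41 + 1 = 83, q_1 = 2*1 + 0 = 2.
  i=2: a_2=2, p_2 = 2*83 + 41 = 207, q_2 = 2*2 + 1 = 5.
  i=3: a_3=1, p_3 = 1*207 + 83 = 290, q_3 = 1*5 + 2 = 7.
  i=4: a_4=4, p_4 = 4*290 + 207 = 1367, q_4 = 4*7 + 5 = 33.
  i=5: a_5=2, p_5 = 2*1367 + 290 = 3024, q_5 = 2*33 + 7 = 73.
  i=6: a_6=6, p_6 = 6*3024 + 1367 = 19511, q_6 = 6*73 + 33 = 471.
  i=7: a_7=2, p_7 = 2*19511 + 3024 = 42046, q_7 = 2*471 + 73 = 1015.
  i=8: a_8=4, p_8 = 4*42046 + 19511 = 187695, q_8 = 4*1015 + 471 = 4531.
  i=9: a_9=1, p_9 = 1*187695 + 42046 = 229741, q_9 = 1*4531 + 1015 = 5546.
  i=10: a_10=2, p_10 = 2*229741 + 187695 = 647177, q_10 = 2*5546 + 4531 = 15623.
  i=11: a_11=2, p_11 = 2*647177 + 229741 = 1524095, q_11 = 2*15623 + 5546 = 36792.
Check: 1524095^2 - 1716*36792^2 = 2322865569025 - 2322865569024 = 1, so (x, y) = (1524095, 36792) solves the equation, and by the theorem it is the least positive solution.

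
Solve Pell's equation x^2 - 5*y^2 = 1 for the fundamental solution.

(x, y) = (9, 4)

First expand sqrt(5) as a continued fraction. With x_i = (sqrt(5) + m_i)/d_i and (m_0, d_0) = (0, 1): a_0 = floor(sqrt(5)) = 2, since 2^2 = 4 <= 5 < 9 = 3^2.
Iterate m_{i+1} = d_i*a_i - m_i, d_{i+1} = (5 - m_{i+1}^2)/d_i, a_{i+1} = floor((a_0 + m_{i+1})/d_{i+1}):
  m_1 = 1*2 - 0 = 2, d_1 = (5 - 2^2)/1 = 1/1 = 1, a_1 = floor((2 + 2)/1) = 4.
  m_2 = 1*4 - 2 = 2, d_2 = (5 - 2^2)/1 = 1/1 = 1: (m_2, d_2) = (m_1, d_1) = (2, 1), so from here the quotient a_1 repeats; the period length is 1.
So sqrt(5) = [2; (4)] with period length k = 1.
k is odd, so (p_{k-1}, q_{k-1}) only solves x^2 - 5y^2 = -1 and the fundamental solution of x^2 - 5y^2 = 1 is (p_{2k-1}, q_{2k-1}) = (p_1, q_1); compute convergents through index 1, running through the period twice.
Convergents (p_i = a_i*p_{i-1} + p_{i-2}, q_i = a_i*q_{i-1} + q_{i-2} with p_{-2}=0, p_{-1}=1, q_{-2}=1, q_{-1}=0):
  i=0: a_0=2, p_0 = 2*1 + 0 = 2, q_0 = 2*0 + 1 = 1.
  i=1: a_1=4, p_1 = 4*2 + 1 = 9, q_1 = 4*1 + 0 = 4.
Indeed p_0^2 - 5*q_0^2 = 4 - 5 = -1, not +1.
Check: 9^2 - 5*4^2 = 81 - 80 = 1, so (x, y) = (9, 4) solves the equation, and by the theorem it is the least positive solution.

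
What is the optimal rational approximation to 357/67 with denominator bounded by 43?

Expand x = 357/67 as a continued fraction with the Euclidean algorithm:
  357 = 5*67 + 22, so a_0 = 5.
  67 = 3*22 + 1, so a_1 = 3.
  22 = 22*1 + 0, so a_2 = 22.
so x = [5; 3, 22].
Convergents (p_i = a_i*p_{i-1} + p_{i-2}, q_i = a_i*q_{i-1} + q_{i-2} with p_{-2}=0, p_{-1}=1, q_{-2}=1, q_{-1}=0), until the denominator exceeds 43:
  i=0: a_0=5, p_0 = 5*1 + 0 = 5, q_0 = 5*0 + 1 = 1.
  i=1: a_1=3, p_1 = 3*5 + 1 = 16, q_1 = 3*1 + 0 = 3.
  i=2: a_2=22, p_2 = 22*16 + 5 = 357, q_2 = 22*3 + 1 = 67.
q_2 = 67 > 43, so the last convergent with denominator <= 43 is p_1/q_1 = 16/3.
The closest fraction with denominator <= 43 is either p_1/q_1 or the intermediate fraction (k*p_1 + p_0)/(k*q_1 + q_0) with the largest k >= 1 whose denominator stays <= 43; these approach x as k grows, and every other convergent or intermediate fraction in range is farther away.
Largest k: floor((43 - q_0)/q_1) = floor((43 - 1)/3) = 14.
That gives (14*16 + 5)/(14*3 + 1) = 229/43.
Compare the errors: |x - 16/3| = |357*3 - 16*67|/(67*3) = 1/201, and |x - 229/43| = |357*43 - 229*67|/(67*43) = 8/2881.
Cross-multiplying, 8*201 = 1608 < 2881 = 1*2881, so 8/2881 is smaller: the intermediate fraction 229/43 is closer to x than 16/3.

229/43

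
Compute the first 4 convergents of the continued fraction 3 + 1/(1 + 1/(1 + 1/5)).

3/1, 4/1, 7/2, 39/11

Using the convergent recurrence p_i = a_i*p_{i-1} + p_{i-2}, q_i = a_i*q_{i-1} + q_{i-2} with p_{-2}=0, p_{-1}=1, q_{-2}=1, q_{-1}=0:
  i=0: a_0=3, p_0 = 3*1 + 0 = 3, q_0 = 3*0 + 1 = 1.
  i=1: a_1=1, p_1 = 1*3 + 1 = 4, q_1 = 1*1 + 0 = 1.
  i=2: a_2=1, p_2 = 1*4 + 3 = 7, q_2 = 1*1 + 1 = 2.
  i=3: a_3=5, p_3 = 5*7 + 4 = 39, q_3 = 5*2 + 1 = 11.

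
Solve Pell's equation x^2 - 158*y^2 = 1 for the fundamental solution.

(x, y) = (7743, 616)

First expand sqrt(158) as a continued fraction. With x_i = (sqrt(158) + m_i)/d_i and (m_0, d_0) = (0, 1): a_0 = floor(sqrt(158)) = 12, since 12^2 = 144 <= 158 < 169 = 13^2.
Iterate m_{i+1} = d_i*a_i - m_i, d_{i+1} = (158 - m_{i+1}^2)/d_i, a_{i+1} = floor((a_0 + m_{i+1})/d_{i+1}):
  m_1 = 1*12 - 0 = 12, d_1 = (158 - 12^2)/1 = 14/1 = 14, a_1 = floor((12 + 12)/14) = 1.
  m_2 = 14*1 - 12 = 2, d_2 = (158 - 2^2)/14 = 154/14 = 11, a_2 = floor((12 + 2)/11) = 1.
  m_3 = 11*1 - 2 = 9, d_3 = (158 - 9^2)/11 = 77/11 = 7, a_3 = floor((12 + 9)/7) = 3.
  m_4 = 7*3 - 9 = 12, d_4 = (158 - 12^2)/7 = 14/7 = 2, a_4 = floor((12 + 12)/2) = 12.
  m_5 = 2*12 - 12 = 12, d_5 = (158 - 12^2)/2 = 14/2 = 7, a_5 = floor((12 + 12)/7) = 3.
  m_6 = 7*3 - 12 = 9, d_6 = (158 - 9^2)/7 = 77/7 = 11, a_6 = floor((12 + 9)/11) = 1.
  m_7 = 11*1 - 9 = 2, d_7 = (158 - 2^2)/11 = 154/11 = 14, a_7 = floor((12 + 2)/14) = 1.
  m_8 = 14*1 - 2 = 12, d_8 = (158 - 12^2)/14 = 14/14 = 1, a_8 = floor((12 + 12)/1) = 24.
  m_9 = 1*24 - 12 = 12, d_9 = (158 - 12^2)/1 = 14/1 = 14: (m_9, d_9) = (m_1, d_1) = (12, 14), so from here the quotients repeat a_1, ..., a_8; the period length is 8.
So sqrt(158) = [12; (1, 1, 3, 12, 3, 1, 1, 24)] with period length k = 8.
k is even, so the fundamental solution of x^2 - 158y^2 = 1 is (p_{k-1}, q_{k-1}) = (p_7, q_7); compute convergents through index 7.
Convergents (p_i = a_i*p_{i-1} + p_{i-2}, q_i = a_i*q_{i-1} + q_{i-2} with p_{-2}=0, p_{-1}=1, q_{-2}=1, q_{-1}=0):
  i=0: a_0=12, p_0 = 12*1 + 0 = 12, q_0 = 12*0 + 1 = 1.
  i=1: a_1=1, p_1 = 1*12 + 1 = 13, q_1 = 1*1 + 0 = 1.
  i=2: a_2=1, p_2 = 1*13 + 12 = 25, q_2 = 1*1 + 1 = 2.
  i=3: a_3=3, p_3 = 3*25 + 13 = 88, q_3 = 3*2 + 1 = 7.
  i=4: a_4=12, p_4 = 12*88 + 25 = 1081, q_4 = 12*7 + 2 = 86.
  i=5: a_5=3, p_5 = 3*1081 + 88 = 3331, q_5 = 3*86 + 7 = 265.
  i=6: a_6=1, p_6 = 1*3331 + 1081 = 4412, q_6 = 1*265 + 86 = 351.
  i=7: a_7=1, p_7 = 1*4412 + 3331 = 7743, q_7 = 1*351 + 265 = 616.
Check: 7743^2 - 158*616^2 = 59954049 - 59954048 = 1, so (x, y) = (7743, 616) solves the equation, and by the theorem it is the least positive solution.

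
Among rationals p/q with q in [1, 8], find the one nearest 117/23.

41/8

Expand x = 117/23 as a continued fraction with the Euclidean algorithm:
  117 = 5*23 + 2, so a_0 = 5.
  23 = 11*2 + 1, so a_1 = 11.
  2 = 2*1 + 0, so a_2 = 2.
so x = [5; 11, 2].
Convergents (p_i = a_i*p_{i-1} + p_{i-2}, q_i = a_i*q_{i-1} + q_{i-2} with p_{-2}=0, p_{-1}=1, q_{-2}=1, q_{-1}=0), until the denominator exceeds 8:
  i=0: a_0=5, p_0 = 5*1 + 0 = 5, q_0 = 5*0 + 1 = 1.
  i=1: a_1=11, p_1 = 11*5 + 1 = 56, q_1 = 11*1 + 0 = 11.
q_1 = 11 > 8, so the last convergent with denominator <= 8 is p_0/q_0 = 5/1.
The closest fraction with denominator <= 8 is either p_0/q_0 or the intermediate fraction (k*p_0 + p_{-1})/(k*q_0 + q_{-1}) with the largest k >= 1 whose denominator stays <= 8; these approach x as k grows, and every other convergent or intermediate fraction in range is farther away.
Largest k: floor((8 - q_{-1})/q_0) = floor((8 - 0)/1) = 8 (using the seeds p_{-1} = 1, q_{-1} = 0).
That gives (8*5 + 1)/(8*1 + 0) = 41/8.
Compare the errors: |x - 5/1| = |117*1 - 5*23|/(23*1) = 2/23, and |x - 41/8| = |117*8 - 41*23|/(23*8) = 7/184.
Cross-multiplying, 7*23 = 161 < 368 = 2*184, so 7/184 is smaller: the intermediate fraction 41/8 is closer to x than 5/1.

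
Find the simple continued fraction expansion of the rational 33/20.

Run the Euclidean algorithm on 33 and 20; the successive quotients are the partial quotients a_0, a_1, ... (each step inverts the fractional part left over by the previous one):
  33 = 1*20 + 13, so a_0 = 1.
  20 = 1*13 + 7, so a_1 = 1.
  13 = 1*7 + 6, so a_2 = 1.
  7 = 1*6 + 1, so a_3 = 1.
  6 = 6*1 + 0, so a_4 = 6.
The remainder reaches 0 after 5 divisions, so the expansion has 5 partial quotients, read off in order.

[1; 1, 1, 1, 6]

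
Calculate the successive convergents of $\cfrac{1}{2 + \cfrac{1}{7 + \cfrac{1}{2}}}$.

Using the convergent recurrence p_i = a_i*p_{i-1} + p_{i-2}, q_i = a_i*q_{i-1} + q_{i-2} with p_{-2}=0, p_{-1}=1, q_{-2}=1, q_{-1}=0:
  i=0: a_0=0, p_0 = 0*1 + 0 = 0, q_0 = 0*0 + 1 = 1.
  i=1: a_1=2, p_1 = 2*0 + 1 = 1, q_1 = 2*1 + 0 = 2.
  i=2: a_2=7, p_2 = 7*1 + 0 = 7, q_2 = 7*2 + 1 = 15.
  i=3: a_3=2, p_3 = 2*7 + 1 = 15, q_3 = 2*15 + 2 = 32.

0/1, 1/2, 7/15, 15/32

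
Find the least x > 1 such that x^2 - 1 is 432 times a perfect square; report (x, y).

(x, y) = (1351, 65)

First expand sqrt(432) as a continued fraction. With x_i = (sqrt(432) + m_i)/d_i and (m_0, d_0) = (0, 1): a_0 = floor(sqrt(432)) = 20, since 20^2 = 400 <= 432 < 441 = 21^2.
Iterate m_{i+1} = d_i*a_i - m_i, d_{i+1} = (432 - m_{i+1}^2)/d_i, a_{i+1} = floor((a_0 + m_{i+1})/d_{i+1}):
  m_1 = 1*20 - 0 = 20, d_1 = (432 - 20^2)/1 = 32/1 = 32, a_1 = floor((20 + 20)/32) = 1.
  m_2 = 32*1 - 20 = 12, d_2 = (432 - 12^2)/32 = 288/32 = 9, a_2 = floor((20 + 12)/9) = 3.
  m_3 = 9*3 - 12 = 15, d_3 = (432 - 15^2)/9 = 207/9 = 23, a_3 = floor((20 + 15)/23) = 1.
  m_4 = 23*1 - 15 = 8, d_4 = (432 - 8^2)/23 = 368/23 = 16, a_4 = floor((20 + 8)/16) = 1.
  m_5 = 16*1 - 8 = 8, d_5 = (432 - 8^2)/16 = 368/16 = 23, a_5 = floor((20 + 8)/23) = 1.
  m_6 = 23*1 - 8 = 15, d_6 = (432 - 15^2)/23 = 207/23 = 9, a_6 = floor((20 + 15)/9) = 3.
  m_7 = 9*3 - 15 = 12, d_7 = (432 - 12^2)/9 = 288/9 = 32, a_7 = floor((20 + 12)/32) = 1.
  m_8 = 32*1 - 12 = 20, d_8 = (432 - 20^2)/32 = 32/32 = 1, a_8 = floor((20 + 20)/1) = 40.
  m_9 = 1*40 - 20 = 20, d_9 = (432 - 20^2)/1 = 32/1 = 32: (m_9, d_9) = (m_1, d_1) = (20, 32), so from here the quotients repeat a_1, ..., a_8; the period length is 8.
So sqrt(432) = [20; (1, 3, 1, 1, 1, 3, 1, 40)] with period length k = 8.
k is even, so the fundamental solution of x^2 - 432y^2 = 1 is (p_{k-1}, q_{k-1}) = (p_7, q_7); compute convergents through index 7.
Convergents (p_i = a_i*p_{i-1} + p_{i-2}, q_i = a_i*q_{i-1} + q_{i-2} with p_{-2}=0, p_{-1}=1, q_{-2}=1, q_{-1}=0):
  i=0: a_0=20, p_0 = 20*1 + 0 = 20, q_0 = 20*0 + 1 = 1.
  i=1: a_1=1, p_1 = 1*20 + 1 = 21, q_1 = 1*1 + 0 = 1.
  i=2: a_2=3, p_2 = 3*21 + 20 = 83, q_2 = 3*1 + 1 = 4.
  i=3: a_3=1, p_3 = 1*83 + 21 = 104, q_3 = 1*4 + 1 = 5.
  i=4: a_4=1, p_4 = 1*104 + 83 = 187, q_4 = 1*5 + 4 = 9.
  i=5: a_5=1, p_5 = 1*187 + 104 = 291, q_5 = 1*9 + 5 = 14.
  i=6: a_6=3, p_6 = 3*291 + 187 = 1060, q_6 = 3*14 + 9 = 51.
  i=7: a_7=1, p_7 = 1*1060 + 291 = 1351, q_7 = 1*51 + 14 = 65.
Check: 1351^2 - 432*65^2 = 1825201 - 1825200 = 1, so (x, y) = (1351, 65) solves the equation, and by the theorem it is the least positive solution.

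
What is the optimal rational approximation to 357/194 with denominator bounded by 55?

Expand x = 357/194 as a continued fraction with the Euclidean algorithm:
  357 = 1*194 + 163, so a_0 = 1.
  194 = 1*163 + 31, so a_1 = 1.
  163 = 5*31 + 8, so a_2 = 5.
  31 = 3*8 + 7, so a_3 = 3.
  8 = 1*7 + 1, so a_4 = 1.
  7 = 7*1 + 0, so a_5 = 7.
so x = [1; 1, 5, 3, 1, 7].
Convergents (p_i = a_i*p_{i-1} + p_{i-2}, q_i = a_i*q_{i-1} + q_{i-2} with p_{-2}=0, p_{-1}=1, q_{-2}=1, q_{-1}=0), until the denominator exceeds 55:
  i=0: a_0=1, p_0 = 1*1 + 0 = 1, q_0 = 1*0 + 1 = 1.
  i=1: a_1=1, p_1 = 1*1 + 1 = 2, q_1 = 1*1 + 0 = 1.
  i=2: a_2=5, p_2 = 5*2 + 1 = 11, q_2 = 5*1 + 1 = 6.
  i=3: a_3=3, p_3 = 3*11 + 2 = 35, q_3 = 3*6 + 1 = 19.
  i=4: a_4=1, p_4 = 1*35 + 11 = 46, q_4 = 1*19 + 6 = 25.
  i=5: a_5=7, p_5 = 7*46 + 35 = 357, q_5 = 7*25 + 19 = 194.
q_5 = 194 > 55, so the last convergent with denominator <= 55 is p_4/q_4 = 46/25.
The closest fraction with denominator <= 55 is either p_4/q_4 or the intermediate fraction (k*p_4 + p_3)/(k*q_4 + q_3) with the largest k >= 1 whose denominator stays <= 55; these approach x as k grows, and every other convergent or intermediate fraction in range is farther away.
Largest k: floor((55 - q_3)/q_4) = floor((55 - 19)/25) = 1.
That gives (1*46 + 35)/(1*25 + 19) = 81/44.
Compare the errors: |x - 46/25| = |357*25 - 46*194|/(194*25) = 1/4850, and |x - 81/44| = |357*44 - 81*194|/(194*44) = 6/8536.
Cross-multiplying, 1*8536 = 8536 < 29100 = 6*4850, so 1/4850 is smaller: the convergent 46/25 is closer to x than 81/44.

46/25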